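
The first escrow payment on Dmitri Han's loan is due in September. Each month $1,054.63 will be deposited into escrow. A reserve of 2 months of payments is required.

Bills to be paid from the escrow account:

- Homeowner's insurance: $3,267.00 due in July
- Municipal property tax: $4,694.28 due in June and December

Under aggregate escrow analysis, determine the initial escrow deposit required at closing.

$3,163.89

Cushion = 2 × $1,054.63 = $2,109.26
Trial balance (start $0, +$1,054.63 each month, − disbursements):
  Sep: +$1,054.63 → $1,054.63
  Oct: +$1,054.63 → $2,109.26
  Nov: +$1,054.63 → $3,163.89
  Dec: +$1,054.63 − $4,694.28 → -$475.76
  Jan: +$1,054.63 → $578.87
  Feb: +$1,054.63 → $1,633.50
  Mar: +$1,054.63 → $2,688.13
  Apr: +$1,054.63 → $3,742.76
  May: +$1,054.63 → $4,797.39
  Jun: +$1,054.63 − $4,694.28 → $1,157.74
  Jul: +$1,054.63 − $3,267.00 → -$1,054.63
  Aug: +$1,054.63 → $0.00
Lowest trial balance = -$1,054.63 (Jul)
Initial deposit = cushion − low point = $2,109.26 − (-$1,054.63) = $3,163.89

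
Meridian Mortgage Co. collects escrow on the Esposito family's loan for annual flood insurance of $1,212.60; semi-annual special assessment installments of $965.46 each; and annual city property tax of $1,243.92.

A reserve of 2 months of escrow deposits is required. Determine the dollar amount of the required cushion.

Flood insurance — $1,212.60/yr
Special assessment — $965.46 × 2 = $1,930.92/yr
City property tax — $1,243.92/yr
Annual escrow total = $1,212.60 + $1,930.92 + $1,243.92 = $4,387.44
Per month = $4,387.44 ÷ 12 = $365.62
Reserve = 2 × $365.62 = $731.24

$731.24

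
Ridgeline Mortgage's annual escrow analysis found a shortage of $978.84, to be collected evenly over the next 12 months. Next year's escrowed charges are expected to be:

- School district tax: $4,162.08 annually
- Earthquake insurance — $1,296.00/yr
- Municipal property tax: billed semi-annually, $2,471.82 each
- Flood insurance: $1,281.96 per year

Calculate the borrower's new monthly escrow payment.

School district tax — $4,162.08
Earthquake insurance — $1,296.00
Municipal property tax — $2,471.82 × 2 = $4,943.64
Flood insurance — $1,281.96
Annual escrow total = $11,683.68
Per month = $11,683.68 / 12 = $973.64
Shortage spread = $978.84 / 12 = $81.57/mo
Adjusted monthly = $973.64 + $81.57 = $1,055.21

$1,055.21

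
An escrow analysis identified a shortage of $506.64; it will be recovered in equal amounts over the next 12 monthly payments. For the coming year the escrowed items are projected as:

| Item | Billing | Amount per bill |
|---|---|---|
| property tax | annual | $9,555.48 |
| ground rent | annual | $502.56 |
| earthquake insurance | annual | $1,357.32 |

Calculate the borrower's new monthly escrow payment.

Property tax — $9,555.48 per year
Ground rent — $502.56 per year
Earthquake insurance — $1,357.32 per year
Annual escrow total = $11,415.36
Base monthly escrow = $11,415.36 ÷ 12 = $951.28
Monthly shortage recovery: $506.64 / 12 = $42.22
New monthly escrow = $951.28 + $42.22 = $993.50

$993.50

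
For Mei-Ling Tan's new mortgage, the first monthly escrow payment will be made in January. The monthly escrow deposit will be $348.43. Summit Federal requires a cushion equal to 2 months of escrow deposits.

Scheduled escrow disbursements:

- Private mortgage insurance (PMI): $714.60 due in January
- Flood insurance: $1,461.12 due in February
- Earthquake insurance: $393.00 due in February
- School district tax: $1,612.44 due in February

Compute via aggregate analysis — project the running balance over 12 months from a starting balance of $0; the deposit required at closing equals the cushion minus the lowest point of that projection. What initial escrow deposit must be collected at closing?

$4,181.16

Cushion = 2 × $348.43 = $696.86
Trial balance (start $0, +$348.43 each month, − disbursements):
  Jan: +$348.43 − $714.60 → -$366.17
  Feb: +$348.43 − $3,466.56 → -$3,484.30
  Mar: +$348.43 → -$3,135.87
  Apr: +$348.43 → -$2,787.44
  May: +$348.43 → -$2,439.01
  Jun: +$348.43 → -$2,090.58
  Jul: +$348.43 → -$1,742.15
  Aug: +$348.43 → -$1,393.72
  Sep: +$348.43 → -$1,045.29
  Oct: +$348.43 → -$696.86
  Nov: +$348.43 → -$348.43
  Dec: +$348.43 → $0.00
Lowest trial balance = -$3,484.30 (Feb)
Initial deposit = cushion − low point = $696.86 − (-$3,484.30) = $4,181.16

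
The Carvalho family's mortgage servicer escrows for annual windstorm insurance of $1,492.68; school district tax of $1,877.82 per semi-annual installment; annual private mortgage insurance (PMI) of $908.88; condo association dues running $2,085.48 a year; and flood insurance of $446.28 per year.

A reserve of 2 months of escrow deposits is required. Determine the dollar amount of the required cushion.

$1,448.16

Windstorm insurance = $1,492.68
School district tax = $1,877.82 × 2 = $3,755.64
Private mortgage insurance (PMI) = $908.88
Condo association dues = $2,085.48
Flood insurance = $446.28
Combined annual = $8,688.96
Per month = $8,688.96 / 12 = $724.08
Required cushion = 2 × $724.08 = $1,448.16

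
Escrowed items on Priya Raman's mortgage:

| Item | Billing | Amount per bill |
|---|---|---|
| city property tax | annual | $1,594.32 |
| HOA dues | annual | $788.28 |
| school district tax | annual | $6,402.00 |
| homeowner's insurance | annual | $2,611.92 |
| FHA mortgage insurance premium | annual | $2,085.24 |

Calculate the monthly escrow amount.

$1,123.48

City property tax: $1,594.32/yr
HOA dues: $788.28/yr
School district tax: $6,402.00/yr
Homeowner's insurance: $2,611.92/yr
FHA mortgage insurance premium: $2,085.24/yr
Total annual escrow = $1,594.32 + $788.28 + $6,402.00 + $2,611.92 + $2,085.24 = $13,481.76
Monthly escrow = $13,481.76 / 12 = $1,123.48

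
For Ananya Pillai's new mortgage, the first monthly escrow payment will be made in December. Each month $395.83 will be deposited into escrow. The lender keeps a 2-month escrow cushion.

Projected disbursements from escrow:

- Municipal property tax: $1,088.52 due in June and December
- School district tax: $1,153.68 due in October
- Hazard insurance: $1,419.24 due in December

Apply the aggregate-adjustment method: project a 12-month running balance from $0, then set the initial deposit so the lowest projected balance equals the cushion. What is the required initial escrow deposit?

Cushion = 2 × $395.83 = $791.66
Trial balance (start $0, +$395.83 each month, − disbursements):
  Dec: +$395.83 − $2,507.76 → -$2,111.93
  Jan: +$395.83 → -$1,716.10
  Feb: +$395.83 → -$1,320.27
  Mar: +$395.83 → -$924.44
  Apr: +$395.83 → -$528.61
  May: +$395.83 → -$132.78
  Jun: +$395.83 − $1,088.52 → -$825.47
  Jul: +$395.83 → -$429.64
  Aug: +$395.83 → -$33.81
  Sep: +$395.83 → $362.02
  Oct: +$395.83 − $1,153.68 → -$395.83
  Nov: +$395.83 → $0.00
Lowest trial balance = -$2,111.93 (Dec)
Initial deposit = cushion − low point = $791.66 − (-$2,111.93) = $2,903.59

$2,903.59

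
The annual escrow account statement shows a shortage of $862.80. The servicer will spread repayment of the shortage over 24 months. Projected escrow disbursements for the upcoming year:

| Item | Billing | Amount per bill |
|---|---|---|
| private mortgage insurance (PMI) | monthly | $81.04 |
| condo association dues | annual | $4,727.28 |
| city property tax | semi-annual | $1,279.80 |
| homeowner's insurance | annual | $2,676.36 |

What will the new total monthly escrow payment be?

$947.26

Private mortgage insurance (PMI) — $81.04 × 12 = $972.48/yr
Condo association dues — $4,727.28/yr
City property tax — $1,279.80 × 2 = $2,559.60/yr
Homeowner's insurance — $2,676.36/yr
Annual escrow total = $10,935.72
Per month = $10,935.72 / 12 = $911.31
Shortage spread = $862.80 ÷ 24 = $35.95/mo
New monthly escrow = $911.31 + $35.95 = $947.26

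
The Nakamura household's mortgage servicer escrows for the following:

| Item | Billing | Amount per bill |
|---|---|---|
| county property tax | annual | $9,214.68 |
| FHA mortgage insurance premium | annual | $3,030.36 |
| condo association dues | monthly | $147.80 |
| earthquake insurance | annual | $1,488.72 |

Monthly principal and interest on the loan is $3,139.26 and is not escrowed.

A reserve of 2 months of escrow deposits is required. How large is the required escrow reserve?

County property tax = $9,214.68 annually
FHA mortgage insurance premium = $3,030.36 annually
Condo association dues = $147.80 × 12 = $1,773.60 annually
Earthquake insurance = $1,488.72 annually
Total annual escrow = $9,214.68 + $3,030.36 + $1,773.60 + $1,488.72 = $15,507.36
Monthly escrow = $15,507.36 ÷ 12 = $1,292.28
Required cushion = 2 × $1,292.28 = $2,584.56

$2,584.56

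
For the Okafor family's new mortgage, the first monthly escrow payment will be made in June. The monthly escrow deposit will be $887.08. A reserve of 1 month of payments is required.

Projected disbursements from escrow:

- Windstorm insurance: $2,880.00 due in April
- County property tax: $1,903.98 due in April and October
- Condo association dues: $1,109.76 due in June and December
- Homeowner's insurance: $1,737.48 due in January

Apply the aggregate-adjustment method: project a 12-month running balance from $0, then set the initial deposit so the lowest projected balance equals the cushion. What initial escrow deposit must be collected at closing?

Cushion = 1 × $887.08 = $887.08
Trial balance (start $0, +$887.08 each month, − disbursements):
  Jun: +$887.08 − $1,109.76 → -$222.68
  Jul: +$887.08 → $664.40
  Aug: +$887.08 → $1,551.48
  Sep: +$887.08 → $2,438.56
  Oct: +$887.08 − $1,903.98 → $1,421.66
  Nov: +$887.08 → $2,308.74
  Dec: +$887.08 − $1,109.76 → $2,086.06
  Jan: +$887.08 − $1,737.48 → $1,235.66
  Feb: +$887.08 → $2,122.74
  Mar: +$887.08 → $3,009.82
  Apr: +$887.08 − $4,783.98 → -$887.08
  May: +$887.08 → $0.00
Lowest trial balance = -$887.08 (Apr)
Initial deposit = cushion − low point = $887.08 − (-$887.08) = $1,774.16

$1,774.16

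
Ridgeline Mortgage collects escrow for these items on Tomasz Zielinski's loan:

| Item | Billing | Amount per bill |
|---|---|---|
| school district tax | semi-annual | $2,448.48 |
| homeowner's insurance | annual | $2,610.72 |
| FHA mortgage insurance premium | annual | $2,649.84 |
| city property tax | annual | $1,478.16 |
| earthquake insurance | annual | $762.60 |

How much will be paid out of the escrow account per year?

$12,398.28

School district tax: $2,448.48 × 2 = $4,896.96 annually
Homeowner's insurance: $2,610.72 annually
FHA mortgage insurance premium: $2,649.84 annually
City property tax: $1,478.16 annually
Earthquake insurance: $762.60 annually
Annual escrow total = $12,398.28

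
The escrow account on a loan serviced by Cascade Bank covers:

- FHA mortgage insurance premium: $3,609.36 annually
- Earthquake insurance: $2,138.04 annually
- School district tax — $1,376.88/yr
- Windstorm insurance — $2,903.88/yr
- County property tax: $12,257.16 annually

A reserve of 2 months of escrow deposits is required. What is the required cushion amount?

FHA mortgage insurance premium: $3,609.36 per year
Earthquake insurance: $2,138.04 per year
School district tax: $1,376.88 per year
Windstorm insurance: $2,903.88 per year
County property tax: $12,257.16 per year
Annual escrow total = $3,609.36 + $2,138.04 + $1,376.88 + $2,903.88 + $12,257.16 = $22,285.32
Per month = $22,285.32 / 12 = $1,857.11
Required cushion = 2 × $1,857.11 = $3,714.22

$3,714.22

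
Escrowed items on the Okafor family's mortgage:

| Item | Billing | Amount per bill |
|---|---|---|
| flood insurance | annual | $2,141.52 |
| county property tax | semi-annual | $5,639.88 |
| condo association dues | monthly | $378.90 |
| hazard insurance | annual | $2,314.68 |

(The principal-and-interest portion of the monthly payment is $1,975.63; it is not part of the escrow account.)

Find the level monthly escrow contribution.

$1,690.23

Flood insurance = $2,141.52
County property tax = $5,639.88 × 2 = $11,279.76
Condo association dues = $378.90 × 12 = $4,546.80
Hazard insurance = $2,314.68
Total per year = $20,282.76
Monthly = $20,282.76 ÷ 12 = $1,690.23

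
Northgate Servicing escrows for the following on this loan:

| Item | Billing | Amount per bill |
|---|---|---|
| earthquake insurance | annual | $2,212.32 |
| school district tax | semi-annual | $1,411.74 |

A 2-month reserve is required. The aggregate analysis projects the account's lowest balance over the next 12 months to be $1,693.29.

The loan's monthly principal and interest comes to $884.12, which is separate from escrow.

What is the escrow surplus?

$853.99

Earthquake insurance: $2,212.32
School district tax: $1,411.74 × 2 = $2,823.48
Total annual escrow = $2,212.32 + $2,823.48 = $5,035.80
Per month = $5,035.80 ÷ 12 = $419.65
Required cushion = 2 × $419.65 = $839.30
Excess over cushion: $1,693.29 − $839.30 = $853.99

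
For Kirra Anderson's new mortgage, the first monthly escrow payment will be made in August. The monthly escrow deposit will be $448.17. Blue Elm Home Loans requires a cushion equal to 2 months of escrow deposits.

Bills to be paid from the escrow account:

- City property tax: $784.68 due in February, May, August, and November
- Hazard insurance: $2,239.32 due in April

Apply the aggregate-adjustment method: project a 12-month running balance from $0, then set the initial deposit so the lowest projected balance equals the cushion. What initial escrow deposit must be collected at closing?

$1,792.68

Cushion = 2 × $448.17 = $896.34
Trial balance (start $0, +$448.17 each month, − disbursements):
  Aug: +$448.17 − $784.68 → -$336.51
  Sep: +$448.17 → $111.66
  Oct: +$448.17 → $559.83
  Nov: +$448.17 − $784.68 → $223.32
  Dec: +$448.17 → $671.49
  Jan: +$448.17 → $1,119.66
  Feb: +$448.17 − $784.68 → $783.15
  Mar: +$448.17 → $1,231.32
  Apr: +$448.17 − $2,239.32 → -$559.83
  May: +$448.17 − $784.68 → -$896.34
  Jun: +$448.17 → -$448.17
  Jul: +$448.17 → $0.00
Lowest trial balance = -$896.34 (May)
Initial deposit = cushion − low point = $896.34 − (-$896.34) = $1,792.68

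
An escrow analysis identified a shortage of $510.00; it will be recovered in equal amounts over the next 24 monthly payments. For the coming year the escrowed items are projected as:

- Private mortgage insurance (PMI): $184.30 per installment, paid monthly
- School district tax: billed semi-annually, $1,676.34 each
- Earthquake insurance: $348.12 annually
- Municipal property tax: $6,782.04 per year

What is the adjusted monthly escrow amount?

Private mortgage insurance (PMI): $184.30 × 12 = $2,211.60 annually
School district tax: $1,676.34 × 2 = $3,352.68 annually
Earthquake insurance: $348.12 annually
Municipal property tax: $6,782.04 annually
Total per year = $2,211.60 + $3,352.68 + $348.12 + $6,782.04 = $12,694.44
Base monthly escrow = $12,694.44 ÷ 12 = $1,057.87
Shortage spread = $510.00 ÷ 24 = $21.25/mo
New monthly escrow = $1,057.87 + $21.25 = $1,079.12

$1,079.12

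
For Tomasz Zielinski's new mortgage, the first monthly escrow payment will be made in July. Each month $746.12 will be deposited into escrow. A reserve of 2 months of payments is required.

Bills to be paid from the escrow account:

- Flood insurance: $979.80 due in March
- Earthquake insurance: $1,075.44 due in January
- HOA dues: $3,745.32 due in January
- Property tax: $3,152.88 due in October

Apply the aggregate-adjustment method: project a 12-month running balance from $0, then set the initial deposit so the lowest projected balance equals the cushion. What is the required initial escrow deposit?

Cushion = 2 × $746.12 = $1,492.24
Trial balance (start $0, +$746.12 each month, − disbursements):
  Jul: +$746.12 → $746.12
  Aug: +$746.12 → $1,492.24
  Sep: +$746.12 → $2,238.36
  Oct: +$746.12 − $3,152.88 → -$168.40
  Nov: +$746.12 → $577.72
  Dec: +$746.12 → $1,323.84
  Jan: +$746.12 − $4,820.76 → -$2,750.80
  Feb: +$746.12 → -$2,004.68
  Mar: +$746.12 − $979.80 → -$2,238.36
  Apr: +$746.12 → -$1,492.24
  May: +$746.12 → -$746.12
  Jun: +$746.12 → $0.00
Lowest trial balance = -$2,750.80 (Jan)
Initial deposit = cushion − low point = $1,492.24 − (-$2,750.80) = $4,243.04

$4,243.04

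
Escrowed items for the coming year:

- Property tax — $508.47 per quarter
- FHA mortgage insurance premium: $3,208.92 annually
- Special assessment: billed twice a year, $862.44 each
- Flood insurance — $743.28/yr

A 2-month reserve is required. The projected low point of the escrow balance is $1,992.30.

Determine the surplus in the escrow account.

$707.14

Property tax — $508.47 × 4 = $2,033.88 per year
FHA mortgage insurance premium — $3,208.92 per year
Special assessment — $862.44 × 2 = $1,724.88 per year
Flood insurance — $743.28 per year
Total per year = $2,033.88 + $3,208.92 + $1,724.88 + $743.28 = $7,710.96
Per month = $7,710.96 ÷ 12 = $642.58
Required reserve = 2 × $642.58 = $1,285.16
Surplus = $1,992.30 − $1,285.16 = $707.14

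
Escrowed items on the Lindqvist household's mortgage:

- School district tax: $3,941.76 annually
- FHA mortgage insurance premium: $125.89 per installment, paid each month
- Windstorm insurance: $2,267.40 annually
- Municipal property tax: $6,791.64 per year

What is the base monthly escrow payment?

School district tax: $3,941.76 per year
FHA mortgage insurance premium: $125.89 × 12 = $1,510.68 per year
Windstorm insurance: $2,267.40 per year
Municipal property tax: $6,791.64 per year
Yearly total = $14,511.48
Per month = $14,511.48 / 12 = $1,209.29

$1,209.29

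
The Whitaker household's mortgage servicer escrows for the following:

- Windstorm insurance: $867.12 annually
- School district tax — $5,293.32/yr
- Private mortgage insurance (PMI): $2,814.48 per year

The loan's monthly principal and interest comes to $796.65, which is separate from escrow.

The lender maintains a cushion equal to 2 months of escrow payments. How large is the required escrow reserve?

Windstorm insurance — $867.12 annually
School district tax — $5,293.32 annually
Private mortgage insurance (PMI) — $2,814.48 annually
Total annual escrow = $867.12 + $5,293.32 + $2,814.48 = $8,974.92
Per month = $8,974.92 ÷ 12 = $747.91
Cushion = 2 × $747.91 = $1,495.82

$1,495.82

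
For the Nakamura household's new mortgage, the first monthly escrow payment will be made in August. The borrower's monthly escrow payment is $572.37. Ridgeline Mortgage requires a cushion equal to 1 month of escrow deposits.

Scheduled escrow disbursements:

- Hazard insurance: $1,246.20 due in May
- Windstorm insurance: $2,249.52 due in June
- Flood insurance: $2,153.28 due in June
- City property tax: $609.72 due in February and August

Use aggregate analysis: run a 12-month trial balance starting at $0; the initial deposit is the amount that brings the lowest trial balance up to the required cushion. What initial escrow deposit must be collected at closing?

$1,144.74

Cushion = 1 × $572.37 = $572.37
Trial balance (start $0, +$572.37 each month, − disbursements):
  Aug: +$572.37 − $609.72 → -$37.35
  Sep: +$572.37 → $535.02
  Oct: +$572.37 → $1,107.39
  Nov: +$572.37 → $1,679.76
  Dec: +$572.37 → $2,252.13
  Jan: +$572.37 → $2,824.50
  Feb: +$572.37 − $609.72 → $2,787.15
  Mar: +$572.37 → $3,359.52
  Apr: +$572.37 → $3,931.89
  May: +$572.37 − $1,246.20 → $3,258.06
  Jun: +$572.37 − $4,402.80 → -$572.37
  Jul: +$572.37 → $0.00
Lowest trial balance = -$572.37 (Jun)
Initial deposit = cushion − low point = $572.37 − (-$572.37) = $1,144.74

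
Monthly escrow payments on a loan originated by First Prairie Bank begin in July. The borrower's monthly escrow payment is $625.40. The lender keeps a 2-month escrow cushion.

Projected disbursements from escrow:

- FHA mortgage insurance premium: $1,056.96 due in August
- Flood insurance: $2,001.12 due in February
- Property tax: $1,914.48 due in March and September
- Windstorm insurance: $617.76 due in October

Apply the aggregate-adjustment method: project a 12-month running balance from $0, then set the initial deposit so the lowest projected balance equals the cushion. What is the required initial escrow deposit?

Cushion = 2 × $625.40 = $1,250.80
Trial balance (start $0, +$625.40 each month, − disbursements):
  Jul: +$625.40 → $625.40
  Aug: +$625.40 − $1,056.96 → $193.84
  Sep: +$625.40 − $1,914.48 → -$1,095.24
  Oct: +$625.40 − $617.76 → -$1,087.60
  Nov: +$625.40 → -$462.20
  Dec: +$625.40 → $163.20
  Jan: +$625.40 → $788.60
  Feb: +$625.40 − $2,001.12 → -$587.12
  Mar: +$625.40 − $1,914.48 → -$1,876.20
  Apr: +$625.40 → -$1,250.80
  May: +$625.40 → -$625.40
  Jun: +$625.40 → $0.00
Lowest trial balance = -$1,876.20 (Mar)
Initial deposit = cushion − low point = $1,250.80 − (-$1,876.20) = $3,127.00

$3,127.00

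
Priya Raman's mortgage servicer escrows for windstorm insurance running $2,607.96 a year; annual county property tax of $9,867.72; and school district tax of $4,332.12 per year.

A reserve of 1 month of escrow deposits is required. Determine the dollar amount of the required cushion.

$1,400.65

Windstorm insurance = $2,607.96 annually
County property tax = $9,867.72 annually
School district tax = $4,332.12 annually
Total annual escrow = $2,607.96 + $9,867.72 + $4,332.12 = $16,807.80
Monthly = $16,807.80 / 12 = $1,400.65
Cushion = 1 × $1,400.65 = $1,400.65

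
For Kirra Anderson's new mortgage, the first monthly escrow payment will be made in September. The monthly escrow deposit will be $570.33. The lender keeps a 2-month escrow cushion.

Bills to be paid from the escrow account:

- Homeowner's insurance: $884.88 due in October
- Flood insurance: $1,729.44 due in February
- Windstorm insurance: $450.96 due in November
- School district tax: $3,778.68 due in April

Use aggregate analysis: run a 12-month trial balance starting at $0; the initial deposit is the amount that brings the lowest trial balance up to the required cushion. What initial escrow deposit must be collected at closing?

Cushion = 2 × $570.33 = $1,140.66
Trial balance (start $0, +$570.33 each month, − disbursements):
  Sep: +$570.33 → $570.33
  Oct: +$570.33 − $884.88 → $255.78
  Nov: +$570.33 − $450.96 → $375.15
  Dec: +$570.33 → $945.48
  Jan: +$570.33 → $1,515.81
  Feb: +$570.33 − $1,729.44 → $356.70
  Mar: +$570.33 → $927.03
  Apr: +$570.33 − $3,778.68 → -$2,281.32
  May: +$570.33 → -$1,710.99
  Jun: +$570.33 → -$1,140.66
  Jul: +$570.33 → -$570.33
  Aug: +$570.33 → $0.00
Lowest trial balance = -$2,281.32 (Apr)
Initial deposit = cushion − low point = $1,140.66 − (-$2,281.32) = $3,421.98

$3,421.98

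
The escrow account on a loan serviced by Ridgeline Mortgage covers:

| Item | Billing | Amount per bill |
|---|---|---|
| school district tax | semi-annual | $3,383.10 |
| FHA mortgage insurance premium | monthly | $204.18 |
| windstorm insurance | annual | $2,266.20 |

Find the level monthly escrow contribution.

$956.88

School district tax — $3,383.10 × 2 = $6,766.20/yr
FHA mortgage insurance premium — $204.18 × 12 = $2,450.16/yr
Windstorm insurance — $2,266.20/yr
Annual escrow total = $11,482.56
Base monthly escrow = $11,482.56 / 12 = $956.88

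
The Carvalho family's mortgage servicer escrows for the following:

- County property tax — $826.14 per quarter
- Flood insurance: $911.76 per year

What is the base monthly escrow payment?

$351.36

County property tax = $826.14 × 4 = $3,304.56 per year
Flood insurance = $911.76 per year
Total per year = $3,304.56 + $911.76 = $4,216.32
Monthly escrow = $4,216.32 ÷ 12 = $351.36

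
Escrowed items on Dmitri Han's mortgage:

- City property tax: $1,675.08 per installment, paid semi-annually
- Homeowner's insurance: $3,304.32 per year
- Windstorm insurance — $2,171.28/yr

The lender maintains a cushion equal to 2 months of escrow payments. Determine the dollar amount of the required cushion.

$1,470.96

City property tax = $1,675.08 × 2 = $3,350.16/yr
Homeowner's insurance = $3,304.32/yr
Windstorm insurance = $2,171.28/yr
Combined annual = $8,825.76
Monthly = $8,825.76 ÷ 12 = $735.48
Required cushion = 2 × $735.48 = $1,470.96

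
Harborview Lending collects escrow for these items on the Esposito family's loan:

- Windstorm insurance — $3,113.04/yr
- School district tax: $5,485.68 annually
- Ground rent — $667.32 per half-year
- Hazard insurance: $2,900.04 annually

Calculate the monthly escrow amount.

$1,069.45

Windstorm insurance = $3,113.04
School district tax = $5,485.68
Ground rent = $667.32 × 2 = $1,334.64
Hazard insurance = $2,900.04
Annual escrow total = $12,833.40
Monthly escrow = $12,833.40 ÷ 12 = $1,069.45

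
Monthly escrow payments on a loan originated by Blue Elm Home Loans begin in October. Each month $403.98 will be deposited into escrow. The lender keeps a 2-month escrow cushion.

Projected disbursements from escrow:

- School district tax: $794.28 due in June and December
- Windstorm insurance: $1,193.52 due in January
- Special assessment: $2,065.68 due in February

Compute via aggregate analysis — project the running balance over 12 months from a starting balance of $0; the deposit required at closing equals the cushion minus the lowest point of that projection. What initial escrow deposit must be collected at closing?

Cushion = 2 × $403.98 = $807.96
Trial balance (start $0, +$403.98 each month, − disbursements):
  Oct: +$403.98 → $403.98
  Nov: +$403.98 → $807.96
  Dec: +$403.98 − $794.28 → $417.66
  Jan: +$403.98 − $1,193.52 → -$371.88
  Feb: +$403.98 − $2,065.68 → -$2,033.58
  Mar: +$403.98 → -$1,629.60
  Apr: +$403.98 → -$1,225.62
  May: +$403.98 → -$821.64
  Jun: +$403.98 − $794.28 → -$1,211.94
  Jul: +$403.98 → -$807.96
  Aug: +$403.98 → -$403.98
  Sep: +$403.98 → $0.00
Lowest trial balance = -$2,033.58 (Feb)
Initial deposit = cushion − low point = $807.96 − (-$2,033.58) = $2,841.54

$2,841.54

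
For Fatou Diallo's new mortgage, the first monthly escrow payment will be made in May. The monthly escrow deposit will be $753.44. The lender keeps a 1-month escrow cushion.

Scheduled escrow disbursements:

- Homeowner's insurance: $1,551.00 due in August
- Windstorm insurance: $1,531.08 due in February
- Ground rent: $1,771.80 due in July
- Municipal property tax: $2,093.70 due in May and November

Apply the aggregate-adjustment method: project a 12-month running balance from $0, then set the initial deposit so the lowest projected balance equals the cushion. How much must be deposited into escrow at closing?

Cushion = 1 × $753.44 = $753.44
Trial balance (start $0, +$753.44 each month, − disbursements):
  May: +$753.44 − $2,093.70 → -$1,340.26
  Jun: +$753.44 → -$586.82
  Jul: +$753.44 − $1,771.80 → -$1,605.18
  Aug: +$753.44 − $1,551.00 → -$2,402.74
  Sep: +$753.44 → -$1,649.30
  Oct: +$753.44 → -$895.86
  Nov: +$753.44 − $2,093.70 → -$2,236.12
  Dec: +$753.44 → -$1,482.68
  Jan: +$753.44 → -$729.24
  Feb: +$753.44 − $1,531.08 → -$1,506.88
  Mar: +$753.44 → -$753.44
  Apr: +$753.44 → $0.00
Lowest trial balance = -$2,402.74 (Aug)
Initial deposit = cushion − low point = $753.44 − (-$2,402.74) = $3,156.18

$3,156.18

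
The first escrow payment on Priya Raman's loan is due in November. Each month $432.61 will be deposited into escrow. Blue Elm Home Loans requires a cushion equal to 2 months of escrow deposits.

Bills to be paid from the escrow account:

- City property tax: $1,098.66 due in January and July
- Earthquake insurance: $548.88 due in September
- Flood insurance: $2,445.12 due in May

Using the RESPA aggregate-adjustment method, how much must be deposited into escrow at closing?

Cushion = 2 × $432.61 = $865.22
Trial balance (start $0, +$432.61 each month, − disbursements):
  Nov: +$432.61 → $432.61
  Dec: +$432.61 → $865.22
  Jan: +$432.61 − $1,098.66 → $199.17
  Feb: +$432.61 → $631.78
  Mar: +$432.61 → $1,064.39
  Apr: +$432.61 → $1,497.00
  May: +$432.61 − $2,445.12 → -$515.51
  Jun: +$432.61 → -$82.90
  Jul: +$432.61 − $1,098.66 → -$748.95
  Aug: +$432.61 → -$316.34
  Sep: +$432.61 − $548.88 → -$432.61
  Oct: +$432.61 → $0.00
Lowest trial balance = -$748.95 (Jul)
Initial deposit = cushion − low point = $865.22 − (-$748.95) = $1,614.17

$1,614.17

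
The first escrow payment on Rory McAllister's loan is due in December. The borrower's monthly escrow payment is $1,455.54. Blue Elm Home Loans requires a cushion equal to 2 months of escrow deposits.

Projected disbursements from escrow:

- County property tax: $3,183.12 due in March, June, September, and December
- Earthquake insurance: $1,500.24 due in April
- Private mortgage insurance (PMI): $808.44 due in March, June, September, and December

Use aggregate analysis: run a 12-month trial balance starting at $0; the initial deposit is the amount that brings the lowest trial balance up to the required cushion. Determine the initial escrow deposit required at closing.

$6,197.22

Cushion = 2 × $1,455.54 = $2,911.08
Trial balance (start $0, +$1,455.54 each month, − disbursements):
  Dec: +$1,455.54 − $3,991.56 → -$2,536.02
  Jan: +$1,455.54 → -$1,080.48
  Feb: +$1,455.54 → $375.06
  Mar: +$1,455.54 − $3,991.56 → -$2,160.96
  Apr: +$1,455.54 − $1,500.24 → -$2,205.66
  May: +$1,455.54 → -$750.12
  Jun: +$1,455.54 − $3,991.56 → -$3,286.14
  Jul: +$1,455.54 → -$1,830.60
  Aug: +$1,455.54 → -$375.06
  Sep: +$1,455.54 − $3,991.56 → -$2,911.08
  Oct: +$1,455.54 → -$1,455.54
  Nov: +$1,455.54 → $0.00
Lowest trial balance = -$3,286.14 (Jun)
Initial deposit = cushion − low point = $2,911.08 − (-$3,286.14) = $6,197.22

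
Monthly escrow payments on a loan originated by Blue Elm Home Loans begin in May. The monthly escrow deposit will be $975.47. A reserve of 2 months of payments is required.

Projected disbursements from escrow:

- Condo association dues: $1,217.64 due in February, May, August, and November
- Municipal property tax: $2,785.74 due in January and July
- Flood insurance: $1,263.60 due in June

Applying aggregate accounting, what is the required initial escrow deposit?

$4,533.68

Cushion = 2 × $975.47 = $1,950.94
Trial balance (start $0, +$975.47 each month, − disbursements):
  May: +$975.47 − $1,217.64 → -$242.17
  Jun: +$975.47 − $1,263.60 → -$530.30
  Jul: +$975.47 − $2,785.74 → -$2,340.57
  Aug: +$975.47 − $1,217.64 → -$2,582.74
  Sep: +$975.47 → -$1,607.27
  Oct: +$975.47 → -$631.80
  Nov: +$975.47 − $1,217.64 → -$873.97
  Dec: +$975.47 → $101.50
  Jan: +$975.47 − $2,785.74 → -$1,708.77
  Feb: +$975.47 − $1,217.64 → -$1,950.94
  Mar: +$975.47 → -$975.47
  Apr: +$975.47 → $0.00
Lowest trial balance = -$2,582.74 (Aug)
Initial deposit = cushion − low point = $1,950.94 − (-$2,582.74) = $4,533.68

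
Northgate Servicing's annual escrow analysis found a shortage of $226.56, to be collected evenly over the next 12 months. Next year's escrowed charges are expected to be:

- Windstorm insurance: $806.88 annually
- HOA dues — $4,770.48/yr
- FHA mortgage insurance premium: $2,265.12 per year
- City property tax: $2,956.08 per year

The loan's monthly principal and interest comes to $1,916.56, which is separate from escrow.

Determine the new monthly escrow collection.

Windstorm insurance = $806.88 per year
HOA dues = $4,770.48 per year
FHA mortgage insurance premium = $2,265.12 per year
City property tax = $2,956.08 per year
Total annual escrow = $10,798.56
Per month = $10,798.56 ÷ 12 = $899.88
Monthly shortage recovery: $226.56 / 12 = $18.88
Adjusted monthly = $899.88 + $18.88 = $918.76

$918.76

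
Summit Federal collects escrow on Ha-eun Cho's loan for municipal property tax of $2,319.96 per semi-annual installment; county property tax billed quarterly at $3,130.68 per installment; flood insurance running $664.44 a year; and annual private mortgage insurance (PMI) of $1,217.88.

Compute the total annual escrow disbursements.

$19,044.96

Municipal property tax = $2,319.96 × 2 = $4,639.92 annually
County property tax = $3,130.68 × 4 = $12,522.72 annually
Flood insurance = $664.44 annually
Private mortgage insurance (PMI) = $1,217.88 annually
Total per year = $4,639.92 + $12,522.72 + $664.44 + $1,217.88 = $19,044.96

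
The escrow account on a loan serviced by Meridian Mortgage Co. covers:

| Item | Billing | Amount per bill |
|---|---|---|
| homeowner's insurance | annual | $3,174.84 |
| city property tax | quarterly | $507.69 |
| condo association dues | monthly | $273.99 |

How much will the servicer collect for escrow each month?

$707.79

Homeowner's insurance — $3,174.84 annually
City property tax — $507.69 × 4 = $2,030.76 annually
Condo association dues — $273.99 × 12 = $3,287.88 annually
Yearly total = $8,493.48
Monthly = $8,493.48 / 12 = $707.79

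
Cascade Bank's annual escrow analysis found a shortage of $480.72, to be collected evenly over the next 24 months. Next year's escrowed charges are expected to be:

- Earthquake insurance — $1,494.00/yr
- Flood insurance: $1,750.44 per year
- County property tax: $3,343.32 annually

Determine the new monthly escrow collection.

$569.01

Earthquake insurance: $1,494.00 annually
Flood insurance: $1,750.44 annually
County property tax: $3,343.32 annually
Yearly total = $1,494.00 + $1,750.44 + $3,343.32 = $6,587.76
Monthly = $6,587.76 / 12 = $548.98
Shortage per month = $480.72 / 24 = $20.03
New monthly escrow = $548.98 + $20.03 = $569.01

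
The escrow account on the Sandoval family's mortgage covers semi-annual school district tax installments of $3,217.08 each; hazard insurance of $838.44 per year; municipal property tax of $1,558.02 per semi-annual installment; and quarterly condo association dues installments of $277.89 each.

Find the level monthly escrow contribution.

School district tax = $3,217.08 × 2 = $6,434.16 annually
Hazard insurance = $838.44 annually
Municipal property tax = $1,558.02 × 2 = $3,116.04 annually
Condo association dues = $277.89 × 4 = $1,111.56 annually
Yearly total = $6,434.16 + $838.44 + $3,116.04 + $1,111.56 = $11,500.20
Monthly escrow = $11,500.20 ÷ 12 = $958.35

$958.35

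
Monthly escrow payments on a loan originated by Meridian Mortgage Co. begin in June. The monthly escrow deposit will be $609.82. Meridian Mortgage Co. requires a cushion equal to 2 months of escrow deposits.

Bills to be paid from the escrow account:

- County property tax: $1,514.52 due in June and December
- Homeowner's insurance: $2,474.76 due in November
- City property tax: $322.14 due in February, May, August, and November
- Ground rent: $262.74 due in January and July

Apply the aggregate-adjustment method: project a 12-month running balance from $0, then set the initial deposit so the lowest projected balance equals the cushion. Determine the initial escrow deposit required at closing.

Cushion = 2 × $609.82 = $1,219.64
Trial balance (start $0, +$609.82 each month, − disbursements):
  Jun: +$609.82 − $1,514.52 → -$904.70
  Jul: +$609.82 − $262.74 → -$557.62
  Aug: +$609.82 − $322.14 → -$269.94
  Sep: +$609.82 → $339.88
  Oct: +$609.82 → $949.70
  Nov: +$609.82 − $2,796.90 → -$1,237.38
  Dec: +$609.82 − $1,514.52 → -$2,142.08
  Jan: +$609.82 − $262.74 → -$1,795.00
  Feb: +$609.82 − $322.14 → -$1,507.32
  Mar: +$609.82 → -$897.50
  Apr: +$609.82 → -$287.68
  May: +$609.82 − $322.14 → $0.00
Lowest trial balance = -$2,142.08 (Dec)
Initial deposit = cushion − low point = $1,219.64 − (-$2,142.08) = $3,361.72

$3,361.72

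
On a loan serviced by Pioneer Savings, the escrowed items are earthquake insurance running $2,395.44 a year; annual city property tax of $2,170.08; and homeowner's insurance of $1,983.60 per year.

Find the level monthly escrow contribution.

Earthquake insurance: $2,395.44 per year
City property tax: $2,170.08 per year
Homeowner's insurance: $1,983.60 per year
Yearly total = $6,549.12
Per month = $6,549.12 / 12 = $545.76

$545.76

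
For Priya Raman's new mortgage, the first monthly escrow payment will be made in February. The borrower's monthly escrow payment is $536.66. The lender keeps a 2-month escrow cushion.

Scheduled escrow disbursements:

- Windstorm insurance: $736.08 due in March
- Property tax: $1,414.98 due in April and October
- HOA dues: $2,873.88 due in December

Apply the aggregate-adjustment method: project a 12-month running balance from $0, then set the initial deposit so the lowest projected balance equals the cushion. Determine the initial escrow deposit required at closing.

$1,614.40

Cushion = 2 × $536.66 = $1,073.32
Trial balance (start $0, +$536.66 each month, − disbursements):
  Feb: +$536.66 → $536.66
  Mar: +$536.66 − $736.08 → $337.24
  Apr: +$536.66 − $1,414.98 → -$541.08
  May: +$536.66 → -$4.42
  Jun: +$536.66 → $532.24
  Jul: +$536.66 → $1,068.90
  Aug: +$536.66 → $1,605.56
  Sep: +$536.66 → $2,142.22
  Oct: +$536.66 − $1,414.98 → $1,263.90
  Nov: +$536.66 → $1,800.56
  Dec: +$536.66 − $2,873.88 → -$536.66
  Jan: +$536.66 → $0.00
Lowest trial balance = -$541.08 (Apr)
Initial deposit = cushion − low point = $1,073.32 − (-$541.08) = $1,614.40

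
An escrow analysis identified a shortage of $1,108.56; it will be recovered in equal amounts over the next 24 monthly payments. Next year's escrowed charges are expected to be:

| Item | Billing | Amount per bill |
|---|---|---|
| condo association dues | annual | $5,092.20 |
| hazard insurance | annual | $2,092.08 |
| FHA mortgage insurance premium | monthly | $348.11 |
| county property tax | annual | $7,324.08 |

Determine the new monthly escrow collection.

$1,603.33

Condo association dues — $5,092.20 per year
Hazard insurance — $2,092.08 per year
FHA mortgage insurance premium — $348.11 × 12 = $4,177.32 per year
County property tax — $7,324.08 per year
Total annual escrow = $18,685.68
Base monthly escrow = $18,685.68 / 12 = $1,557.14
Shortage spread = $1,108.56 ÷ 24 = $46.19/mo
New monthly escrow = $1,557.14 + $46.19 = $1,603.33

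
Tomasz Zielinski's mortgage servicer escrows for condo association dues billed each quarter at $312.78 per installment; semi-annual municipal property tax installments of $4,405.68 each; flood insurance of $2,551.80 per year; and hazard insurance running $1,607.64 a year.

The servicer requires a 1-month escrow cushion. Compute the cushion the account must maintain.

$1,185.16

Condo association dues: $312.78 × 4 = $1,251.12 per year
Municipal property tax: $4,405.68 × 2 = $8,811.36 per year
Flood insurance: $2,551.80 per year
Hazard insurance: $1,607.64 per year
Yearly total = $14,221.92
Monthly = $14,221.92 ÷ 12 = $1,185.16
Required cushion = 1 × $1,185.16 = $1,185.16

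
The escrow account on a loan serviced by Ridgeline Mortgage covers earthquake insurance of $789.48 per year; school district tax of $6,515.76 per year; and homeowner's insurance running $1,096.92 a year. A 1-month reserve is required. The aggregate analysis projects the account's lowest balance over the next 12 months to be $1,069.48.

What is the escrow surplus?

$369.30

Earthquake insurance: $789.48
School district tax: $6,515.76
Homeowner's insurance: $1,096.92
Combined annual = $8,402.16
Monthly = $8,402.16 ÷ 12 = $700.18
Cushion = 1 × $700.18 = $700.18
Excess over cushion: $1,069.48 − $700.18 = $369.30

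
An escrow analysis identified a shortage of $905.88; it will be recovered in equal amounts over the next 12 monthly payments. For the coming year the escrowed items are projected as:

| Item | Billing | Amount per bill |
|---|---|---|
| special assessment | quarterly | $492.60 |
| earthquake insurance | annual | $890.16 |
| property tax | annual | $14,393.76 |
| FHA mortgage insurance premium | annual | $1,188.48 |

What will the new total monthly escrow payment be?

Special assessment: $492.60 × 4 = $1,970.40 annually
Earthquake insurance: $890.16 annually
Property tax: $14,393.76 annually
FHA mortgage insurance premium: $1,188.48 annually
Total per year = $1,970.40 + $890.16 + $14,393.76 + $1,188.48 = $18,442.80
Per month = $18,442.80 ÷ 12 = $1,536.90
Monthly shortage recovery: $905.88 ÷ 12 = $75.49
New monthly escrow = $1,536.90 + $75.49 = $1,612.39

$1,612.39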